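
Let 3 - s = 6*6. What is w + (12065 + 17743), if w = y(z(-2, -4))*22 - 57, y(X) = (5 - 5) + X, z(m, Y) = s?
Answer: 29025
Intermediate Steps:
s = -33 (s = 3 - 6*6 = 3 - 1*36 = 3 - 36 = -33)
z(m, Y) = -33
y(X) = X (y(X) = 0 + X = X)
w = -783 (w = -33*22 - 57 = -726 - 57 = -783)
w + (12065 + 17743) = -783 + (12065 + 17743) = -783 + 29808 = 29025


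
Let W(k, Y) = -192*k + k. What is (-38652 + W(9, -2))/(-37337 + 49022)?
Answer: -13457/3895 ≈ -3.4549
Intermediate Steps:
W(k, Y) = -191*k
(-38652 + W(9, -2))/(-37337 + 49022) = (-38652 - 191*9)/(-37337 + 49022) = (-38652 - 1719)/11685 = -40371*1/11685 = -13457/3895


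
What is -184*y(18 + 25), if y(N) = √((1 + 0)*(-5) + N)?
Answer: -184*√38 ≈ -1134.3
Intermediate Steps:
y(N) = √(-5 + N) (y(N) = √(1*(-5) + N) = √(-5 + N))
-184*y(18 + 25) = -184*√(-5 + (18 + 25)) = -184*√(-5 + 43) = -184*√38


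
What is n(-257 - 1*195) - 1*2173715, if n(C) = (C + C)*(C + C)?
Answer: -1356499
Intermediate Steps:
n(C) = 4*C² (n(C) = (2*C)*(2*C) = 4*C²)
n(-257 - 1*195) - 1*2173715 = 4*(-257 - 1*195)² - 1*2173715 = 4*(-257 - 195)² - 2173715 = 4*(-452)² - 2173715 = 4*204304 - 2173715 = 817216 - 2173715 = -1356499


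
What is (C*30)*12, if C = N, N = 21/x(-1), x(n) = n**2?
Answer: 7560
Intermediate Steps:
N = 21 (N = 21/((-1)**2) = 21/1 = 21*1 = 21)
C = 21
(C*30)*12 = (21*30)*12 = 630*12 = 7560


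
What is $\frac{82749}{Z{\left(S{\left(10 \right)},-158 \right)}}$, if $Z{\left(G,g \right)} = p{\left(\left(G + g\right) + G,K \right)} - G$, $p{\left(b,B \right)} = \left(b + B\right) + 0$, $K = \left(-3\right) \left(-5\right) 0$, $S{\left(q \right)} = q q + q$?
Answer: $- \frac{27583}{16} \approx -1723.9$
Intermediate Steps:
$S{\left(q \right)} = q + q^{2}$ ($S{\left(q \right)} = q^{2} + q = q + q^{2}$)
$K = 0$ ($K = 15 \cdot 0 = 0$)
$p{\left(b,B \right)} = B + b$ ($p{\left(b,B \right)} = \left(B + b\right) + 0 = B + b$)
$Z{\left(G,g \right)} = G + g$ ($Z{\left(G,g \right)} = \left(0 + \left(\left(G + g\right) + G\right)\right) - G = \left(0 + \left(g + 2 G\right)\right) - G = \left(g + 2 G\right) - G = G + g$)
$\frac{82749}{Z{\left(S{\left(10 \right)},-158 \right)}} = \frac{82749}{10 \left(1 + 10\right) - 158} = \frac{82749}{10 \cdot 11 - 158} = \frac{82749}{110 - 158} = \frac{82749}{-48} = 82749 \left(- \frac{1}{48}\right) = - \frac{27583}{16}$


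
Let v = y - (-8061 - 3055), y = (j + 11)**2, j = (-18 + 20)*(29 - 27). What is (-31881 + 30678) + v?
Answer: 10138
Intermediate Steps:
j = 4 (j = 2*2 = 4)
y = 225 (y = (4 + 11)**2 = 15**2 = 225)
v = 11341 (v = 225 - (-8061 - 3055) = 225 - 1*(-11116) = 225 + 11116 = 11341)
(-31881 + 30678) + v = (-31881 + 30678) + 11341 = -1203 + 11341 = 10138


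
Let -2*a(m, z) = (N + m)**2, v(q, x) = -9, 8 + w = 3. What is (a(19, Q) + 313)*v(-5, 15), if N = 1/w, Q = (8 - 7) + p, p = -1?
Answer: -30663/25 ≈ -1226.5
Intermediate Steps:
w = -5 (w = -8 + 3 = -5)
Q = 0 (Q = (8 - 7) - 1 = 1 - 1 = 0)
N = -1/5 (N = 1/(-5) = -1/5 ≈ -0.20000)
a(m, z) = -(-1/5 + m)**2/2
(a(19, Q) + 313)*v(-5, 15) = (-(-1 + 5*19)**2/50 + 313)*(-9) = (-(-1 + 95)**2/50 + 313)*(-9) = (-1/50*94**2 + 313)*(-9) = (-1/50*8836 + 313)*(-9) = (-4418/25 + 313)*(-9) = (3407/25)*(-9) = -30663/25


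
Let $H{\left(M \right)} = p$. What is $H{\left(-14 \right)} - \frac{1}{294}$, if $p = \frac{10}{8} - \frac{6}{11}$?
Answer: $\frac{4535}{6468} \approx 0.70114$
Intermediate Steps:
$p = \frac{31}{44}$ ($p = 10 \cdot \frac{1}{8} - \frac{6}{11} = \frac{5}{4} - \frac{6}{11} = \frac{31}{44} \approx 0.70455$)
$H{\left(M \right)} = \frac{31}{44}$
$H{\left(-14 \right)} - \frac{1}{294} = \frac{31}{44} - \frac{1}{294} = \frac{4535}{6468}$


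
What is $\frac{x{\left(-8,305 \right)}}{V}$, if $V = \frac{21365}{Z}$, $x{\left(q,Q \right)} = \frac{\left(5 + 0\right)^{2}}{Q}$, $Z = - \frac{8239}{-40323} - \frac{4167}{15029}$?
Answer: $- \frac{44202010}{157959462801651} \approx -2.7983 \cdot 10^{-7}$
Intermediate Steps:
$Z = - \frac{44202010}{606014367}$ ($Z = \left(-8239\right) \left(- \frac{1}{40323}\right) - \frac{4167}{15029} = \frac{8239}{40323} - \frac{4167}{15029} = - \frac{44202010}{606014367} \approx -0.072939$)
$x{\left(q,Q \right)} = \frac{25}{Q}$ ($x{\left(q,Q \right)} = \frac{5^{2}}{Q} = \frac{25}{Q}$)
$V = - \frac{2589499390191}{8840402}$ ($V = \frac{21365}{- \frac{44202010}{606014367}} = 21365 \left(- \frac{606014367}{44202010}\right) = - \frac{2589499390191}{8840402} \approx -2.9292 \cdot 10^{5}$)
$\frac{x{\left(-8,305 \right)}}{V} = \frac{25 \cdot \frac{1}{305}}{- \frac{2589499390191}{8840402}} = 25 \cdot \frac{1}{305} \left(- \frac{8840402}{2589499390191}\right) = \frac{5}{61} \left(- \frac{8840402}{2589499390191}\right) = - \frac{44202010}{157959462801651}$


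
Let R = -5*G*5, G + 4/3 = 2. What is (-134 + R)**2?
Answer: 204304/9 ≈ 22700.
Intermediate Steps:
G = 2/3 (G = -4/3 + 2 = 2/3 ≈ 0.66667)
R = -50/3 (R = -5*2/3*5 = -10/3*5 = -50/3 ≈ -16.667)
(-134 + R)**2 = (-134 - 50/3)**2 = (-452/3)**2 = 204304/9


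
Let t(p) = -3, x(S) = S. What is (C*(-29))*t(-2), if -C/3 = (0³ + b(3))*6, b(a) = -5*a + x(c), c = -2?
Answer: 26622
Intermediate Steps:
b(a) = -2 - 5*a (b(a) = -5*a - 2 = -2 - 5*a)
C = 306 (C = -3*(0³ + (-2 - 5*3))*6 = -3*(0 + (-2 - 15))*6 = -3*(0 - 17)*6 = -(-51)*6 = -3*(-102) = 306)
(C*(-29))*t(-2) = (306*(-29))*(-3) = -8874*(-3) = 26622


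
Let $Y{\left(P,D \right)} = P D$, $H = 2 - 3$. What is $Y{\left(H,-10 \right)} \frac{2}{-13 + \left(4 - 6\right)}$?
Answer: $- \frac{4}{3} \approx -1.3333$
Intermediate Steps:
$H = -1$ ($H = 2 - 3 = -1$)
$Y{\left(P,D \right)} = D P$
$Y{\left(H,-10 \right)} \frac{2}{-13 + \left(4 - 6\right)} = \left(-10\right) \left(-1\right) \frac{2}{-13 + \left(4 - 6\right)} = 10 \frac{2}{-13 + \left(4 - 6\right)} = 10 \frac{2}{-13 - 2} = 10 \frac{2}{-15} = 10 \cdot 2 \left(- \frac{1}{15}\right) = 10 \left(- \frac{2}{15}\right) = - \frac{4}{3}$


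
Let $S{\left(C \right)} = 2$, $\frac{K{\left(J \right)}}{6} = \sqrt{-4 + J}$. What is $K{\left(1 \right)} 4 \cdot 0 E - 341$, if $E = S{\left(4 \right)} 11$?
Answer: $-341$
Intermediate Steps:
$K{\left(J \right)} = 6 \sqrt{-4 + J}$
$E = 22$ ($E = 2 \cdot 11 = 22$)
$K{\left(1 \right)} 4 \cdot 0 E - 341 = 6 \sqrt{-4 + 1} \cdot 4 \cdot 0 \cdot 22 - 341 = 6 \sqrt{-3} \cdot 4 \cdot 0 \cdot 22 - 341 = 6 i \sqrt{3} \cdot 4 \cdot 0 \cdot 22 - 341 = 24 i \sqrt{3} \cdot 0 \cdot 22 - 341 = 0 \cdot 22 - 341 = 0 - 341 = -341$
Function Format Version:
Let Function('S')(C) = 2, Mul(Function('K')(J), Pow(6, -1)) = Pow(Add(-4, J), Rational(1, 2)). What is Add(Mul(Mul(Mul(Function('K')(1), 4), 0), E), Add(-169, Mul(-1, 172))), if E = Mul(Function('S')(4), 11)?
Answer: -341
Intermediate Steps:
Function('K')(J) = Mul(6, Pow(Add(-4, J), Rational(1, 2)))
E = 22 (E = Mul(2, 11) = 22)
Add(Mul(Mul(Mul(Function('K')(1), 4), 0), E), Add(-169, Mul(-1, 172))) = Add(Mul(Mul(Mul(Mul(6, Pow(Add(-4, 1), Rational(1, 2))), 4), 0), 22), Add(-169, Mul(-1, 172))) = Add(Mul(Mul(Mul(Mul(6, Pow(-3, Rational(1, 2))), 4), 0), 22), Add(-169, -172)) = Add(Mul(Mul(Mul(Mul(6, Mul(I, Pow(3, Rational(1, 2)))), 4), 0), 22), -341) = Add(Mul(Mul(Mul(Mul(6, I, Pow(3, Rational(1, 2))), 4), 0), 22), -341) = Add(Mul(Mul(Mul(24, I, Pow(3, Rational(1, 2))), 0), 22), -341) = Add(Mul(0, 22), -341) = Add(0, -341) = -341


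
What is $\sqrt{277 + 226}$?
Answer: $\sqrt{503} \approx 22.428$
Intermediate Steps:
$\sqrt{277 + 226} = \sqrt{503}$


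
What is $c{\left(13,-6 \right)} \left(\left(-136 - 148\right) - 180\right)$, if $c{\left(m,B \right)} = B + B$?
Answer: $5568$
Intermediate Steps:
$c{\left(m,B \right)} = 2 B$
$c{\left(13,-6 \right)} \left(\left(-136 - 148\right) - 180\right) = 2 \left(-6\right) \left(\left(-136 - 148\right) - 180\right) = - 12 \left(-284 - 180\right) = \left(-12\right) \left(-464\right) = 5568$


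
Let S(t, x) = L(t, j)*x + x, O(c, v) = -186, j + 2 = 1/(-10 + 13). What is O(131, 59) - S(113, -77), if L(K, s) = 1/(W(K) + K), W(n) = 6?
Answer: -1842/17 ≈ -108.35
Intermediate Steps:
j = -5/3 (j = -2 + 1/(-10 + 13) = -2 + 1/3 = -2 + ⅓ = -5/3 ≈ -1.6667)
L(K, s) = 1/(6 + K)
S(t, x) = x + x/(6 + t) (S(t, x) = x/(6 + t) + x = x + x/(6 + t))
O(131, 59) - S(113, -77) = -186 - (-77)*(7 + 113)/(6 + 113) = -186 - (-77)*120/119 = -186 - 1*(-1320/17) = -186 + 1320/17 = -1842/17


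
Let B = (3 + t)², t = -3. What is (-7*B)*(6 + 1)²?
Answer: 0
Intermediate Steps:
B = 0 (B = (3 - 3)² = 0² = 0)
(-7*B)*(6 + 1)² = (-7*0)*(6 + 1)² = 0*7² = 0*49 = 0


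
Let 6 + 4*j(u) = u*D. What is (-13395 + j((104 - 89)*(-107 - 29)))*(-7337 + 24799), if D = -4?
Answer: -198307203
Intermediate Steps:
j(u) = -3/2 - u (j(u) = -3/2 + (u*(-4))/4 = -3/2 + (-4*u)/4 = -3/2 - u)
(-13395 + j((104 - 89)*(-107 - 29)))*(-7337 + 24799) = (-13395 + (-3/2 - (104 - 89)*(-107 - 29)))*(-7337 + 24799) = (-13395 + (-3/2 - 15*(-136)))*17462 = (-13395 + (-3/2 - 1*(-2040)))*17462 = (-13395 + (-3/2 + 2040))*17462 = (-13395 + 4077/2)*17462 = -22713/2*17462 = -198307203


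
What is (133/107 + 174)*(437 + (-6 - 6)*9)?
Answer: 6169079/107 ≈ 57655.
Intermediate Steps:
(133/107 + 174)*(437 + (-6 - 6)*9) = (133*(1/107) + 174)*(437 - 12*9) = (133/107 + 174)*(437 - 108) = (18751/107)*329 = 6169079/107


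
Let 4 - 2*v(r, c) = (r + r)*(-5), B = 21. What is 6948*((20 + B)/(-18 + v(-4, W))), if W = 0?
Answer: -7913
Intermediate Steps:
v(r, c) = 2 + 5*r (v(r, c) = 2 - (r + r)*(-5)/2 = 2 - 2*r*(-5)/2 = 2 - (-5)*r = 2 + 5*r)
6948*((20 + B)/(-18 + v(-4, W))) = 6948*((20 + 21)/(-18 + (2 + 5*(-4)))) = 6948*(41/(-18 + (2 - 20))) = 6948*(41/(-18 - 18)) = 6948*(41/(-36)) = 6948*(41*(-1/36)) = 6948*(-41/36) = -7913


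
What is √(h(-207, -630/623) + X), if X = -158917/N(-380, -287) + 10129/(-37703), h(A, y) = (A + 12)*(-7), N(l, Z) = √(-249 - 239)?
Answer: √(28874777397104632 + 13780088574524833*I*√122)/4599766 ≈ 65.905 + 54.578*I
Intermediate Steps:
N(l, Z) = 2*I*√122 (N(l, Z) = √(-488) = 2*I*√122)
h(A, y) = -84 - 7*A (h(A, y) = (12 + A)*(-7) = -84 - 7*A)
X = -10129/37703 + 158917*I*√122/244 (X = -158917*(-I*√122/244) + 10129/(-37703) = -(-158917)*I*√122/244 + 10129*(-1/37703) = 158917*I*√122/244 - 10129/37703 = -10129/37703 + 158917*I*√122/244 ≈ -0.26865 + 7193.8*I)
√(h(-207, -630/623) + X) = √((-84 - 7*(-207)) + (-10129/37703 + 158917*I*√122/244)) = √((-84 + 1449) + (-10129/37703 + 158917*I*√122/244)) = √(1365 + (-10129/37703 + 158917*I*√122/244)) = √(51454466/37703 + 158917*I*√122/244)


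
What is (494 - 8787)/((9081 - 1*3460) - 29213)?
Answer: 8293/23592 ≈ 0.35152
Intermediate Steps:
(494 - 8787)/((9081 - 1*3460) - 29213) = -8293/((9081 - 3460) - 29213) = -8293/(5621 - 29213) = -8293/(-23592) = -8293*(-1/23592) = 8293/23592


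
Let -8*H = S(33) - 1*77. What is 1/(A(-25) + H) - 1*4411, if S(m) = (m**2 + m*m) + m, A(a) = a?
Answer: -5147641/1167 ≈ -4411.0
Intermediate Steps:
S(m) = m + 2*m**2 (S(m) = (m**2 + m**2) + m = 2*m**2 + m = m + 2*m**2)
H = -1067/4 (H = -(33*(1 + 2*33) - 1*77)/8 = -(33*(1 + 66) - 77)/8 = -(33*67 - 77)/8 = -(2211 - 77)/8 = -1/8*2134 = -1067/4 ≈ -266.75)
1/(A(-25) + H) - 1*4411 = 1/(-25 - 1067/4) - 1*4411 = 1/(-1167/4) - 4411 = -4/1167 - 4411 = -5147641/1167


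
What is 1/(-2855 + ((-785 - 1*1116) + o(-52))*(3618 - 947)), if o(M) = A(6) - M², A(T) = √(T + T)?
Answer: -6151405/75679524142604 - 2671*√3/75679524142604 ≈ -8.1343e-8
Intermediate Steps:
A(T) = √2*√T (A(T) = √(2*T) = √2*√T)
o(M) = -M² + 2*√3 (o(M) = √2*√6 - M² = 2*√3 - M² = -M² + 2*√3)
1/(-2855 + ((-785 - 1*1116) + o(-52))*(3618 - 947)) = 1/(-2855 + ((-785 - 1*1116) + (-1*(-52)² + 2*√3))*(3618 - 947)) = 1/(-2855 + ((-785 - 1116) + (-1*2704 + 2*√3))*2671) = 1/(-2855 + (-1901 + (-2704 + 2*√3))*2671) = 1/(-2855 + (-4605 + 2*√3)*2671) = 1/(-2855 + (-12299955 + 5342*√3)) = 1/(-12302810 + 5342*√3)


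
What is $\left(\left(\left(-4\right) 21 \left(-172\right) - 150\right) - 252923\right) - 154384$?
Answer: $-393009$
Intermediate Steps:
$\left(\left(\left(-4\right) 21 \left(-172\right) - 150\right) - 252923\right) - 154384 = \left(\left(\left(-84\right) \left(-172\right) - 150\right) - 252923\right) - 154384 = \left(\left(14448 - 150\right) - 252923\right) - 154384 = \left(14298 - 252923\right) - 154384 = -238625 - 154384 = -393009$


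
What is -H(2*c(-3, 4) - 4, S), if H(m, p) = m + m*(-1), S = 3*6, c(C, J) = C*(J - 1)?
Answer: 0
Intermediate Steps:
c(C, J) = C*(-1 + J)
S = 18
H(m, p) = 0 (H(m, p) = m - m = 0)
-H(2*c(-3, 4) - 4, S) = -1*0 = 0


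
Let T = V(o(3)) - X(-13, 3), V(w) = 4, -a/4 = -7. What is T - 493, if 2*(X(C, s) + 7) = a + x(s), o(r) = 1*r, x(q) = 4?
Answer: -498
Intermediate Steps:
a = 28 (a = -4*(-7) = 28)
o(r) = r
X(C, s) = 9 (X(C, s) = -7 + (28 + 4)/2 = -7 + (½)*32 = -7 + 16 = 9)
T = -5 (T = 4 - 1*9 = 4 - 9 = -5)
T - 493 = -5 - 493 = -498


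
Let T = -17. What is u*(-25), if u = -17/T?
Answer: -25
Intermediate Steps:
u = 1 (u = -17/(-17) = -17*(-1/17) = 1)
u*(-25) = 1*(-25) = -25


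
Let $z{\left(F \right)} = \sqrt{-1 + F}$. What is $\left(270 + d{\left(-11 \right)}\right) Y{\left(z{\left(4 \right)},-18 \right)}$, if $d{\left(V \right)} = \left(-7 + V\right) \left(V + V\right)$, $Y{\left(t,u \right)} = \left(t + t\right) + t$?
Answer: $1998 \sqrt{3} \approx 3460.6$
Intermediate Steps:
$Y{\left(t,u \right)} = 3 t$ ($Y{\left(t,u \right)} = 2 t + t = 3 t$)
$d{\left(V \right)} = 2 V \left(-7 + V\right)$ ($d{\left(V \right)} = \left(-7 + V\right) 2 V = 2 V \left(-7 + V\right)$)
$\left(270 + d{\left(-11 \right)}\right) Y{\left(z{\left(4 \right)},-18 \right)} = \left(270 + 2 \left(-11\right) \left(-7 - 11\right)\right) 3 \sqrt{-1 + 4} = \left(270 + 2 \left(-11\right) \left(-18\right)\right) 3 \sqrt{3} = \left(270 + 396\right) 3 \sqrt{3} = 666 \cdot 3 \sqrt{3} = 1998 \sqrt{3}$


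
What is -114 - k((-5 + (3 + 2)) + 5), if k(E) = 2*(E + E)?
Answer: -134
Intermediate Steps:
k(E) = 4*E (k(E) = 2*(2*E) = 4*E)
-114 - k((-5 + (3 + 2)) + 5) = -114 - 4*((-5 + (3 + 2)) + 5) = -114 - 4*((-5 + 5) + 5) = -114 - 4*(0 + 5) = -114 - 4*5 = -114 - 1*20 = -114 - 20 = -134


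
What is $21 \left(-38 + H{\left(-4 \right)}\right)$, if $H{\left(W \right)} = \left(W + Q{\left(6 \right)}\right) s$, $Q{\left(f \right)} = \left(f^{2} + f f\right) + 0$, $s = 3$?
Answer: $3486$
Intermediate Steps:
$Q{\left(f \right)} = 2 f^{2}$ ($Q{\left(f \right)} = \left(f^{2} + f^{2}\right) + 0 = 2 f^{2} + 0 = 2 f^{2}$)
$H{\left(W \right)} = 216 + 3 W$ ($H{\left(W \right)} = \left(W + 2 \cdot 6^{2}\right) 3 = \left(W + 2 \cdot 36\right) 3 = \left(W + 72\right) 3 = \left(72 + W\right) 3 = 216 + 3 W$)
$21 \left(-38 + H{\left(-4 \right)}\right) = 21 \left(-38 + \left(216 + 3 \left(-4\right)\right)\right) = 21 \left(-38 + \left(216 - 12\right)\right) = 21 \left(-38 + 204\right) = 21 \cdot 166 = 3486$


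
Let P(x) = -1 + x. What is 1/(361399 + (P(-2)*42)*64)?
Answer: 1/353335 ≈ 2.8302e-6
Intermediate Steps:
1/(361399 + (P(-2)*42)*64) = 1/(361399 + ((-1 - 2)*42)*64) = 1/(361399 - 3*42*64) = 1/(361399 - 126*64) = 1/(361399 - 8064) = 1/353335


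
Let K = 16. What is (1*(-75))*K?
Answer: -1200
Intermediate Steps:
(1*(-75))*K = (1*(-75))*16 = -75*16 = -1200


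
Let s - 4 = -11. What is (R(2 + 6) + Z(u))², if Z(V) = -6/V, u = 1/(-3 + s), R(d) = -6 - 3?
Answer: 2601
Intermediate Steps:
s = -7 (s = 4 - 11 = -7)
R(d) = -9
u = -⅒ (u = 1/(-3 - 7) = 1/(-10) = -⅒ ≈ -0.10000)
(R(2 + 6) + Z(u))² = (-9 - 6/(-⅒))² = (-9 - 6*(-10))² = (-9 + 60)² = 51² = 2601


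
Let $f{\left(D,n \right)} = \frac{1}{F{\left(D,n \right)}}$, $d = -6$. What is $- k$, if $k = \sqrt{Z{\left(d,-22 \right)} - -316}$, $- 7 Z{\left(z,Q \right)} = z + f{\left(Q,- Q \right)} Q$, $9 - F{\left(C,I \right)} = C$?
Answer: $- \frac{2 \sqrt{3731315}}{217} \approx -17.803$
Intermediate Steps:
$F{\left(C,I \right)} = 9 - C$
$f{\left(D,n \right)} = \frac{1}{9 - D}$
$Z{\left(z,Q \right)} = - \frac{z}{7} + \frac{Q}{7 \left(-9 + Q\right)}$ ($Z{\left(z,Q \right)} = - \frac{z + - \frac{1}{-9 + Q} Q}{7} = - \frac{z - \frac{Q}{-9 + Q}}{7} = - \frac{z}{7} + \frac{Q}{7 \left(-9 + Q\right)}$)
$k = \frac{2 \sqrt{3731315}}{217}$ ($k = \sqrt{\frac{-22 - - 6 \left(-9 - 22\right)}{7 \left(-9 - 22\right)} - -316} = \sqrt{\frac{-22 - \left(-6\right) \left(-31\right)}{7 \left(-31\right)} + 316} = \sqrt{\frac{1}{7} \left(- \frac{1}{31}\right) \left(-22 - 186\right) + 316} = \sqrt{\frac{1}{7} \left(- \frac{1}{31}\right) \left(-208\right) + 316} = \sqrt{\frac{208}{217} + 316} = \sqrt{\frac{68780}{217}} = \frac{2 \sqrt{3731315}}{217} \approx 17.803$)
$- k = - \frac{2 \sqrt{3731315}}{217}$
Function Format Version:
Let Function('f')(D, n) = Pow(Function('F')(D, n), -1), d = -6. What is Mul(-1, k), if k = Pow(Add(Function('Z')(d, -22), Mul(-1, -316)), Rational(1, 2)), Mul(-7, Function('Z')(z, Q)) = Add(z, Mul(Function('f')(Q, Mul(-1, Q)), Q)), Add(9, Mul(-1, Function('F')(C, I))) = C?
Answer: Mul(Rational(-2, 217), Pow(3731315, Rational(1, 2))) ≈ -17.803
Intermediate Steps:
Function('F')(C, I) = Add(9, Mul(-1, C))
Function('f')(D, n) = Pow(Add(9, Mul(-1, D)), -1)
Function('Z')(z, Q) = Add(Mul(Rational(-1, 7), z), Mul(Rational(1, 7), Q, Pow(Add(-9, Q), -1))) (Function('Z')(z, Q) = Mul(Rational(-1, 7), Add(z, Mul(Mul(-1, Pow(Add(-9, Q), -1)), Q))) = Mul(Rational(-1, 7), Add(z, Mul(-1, Q, Pow(Add(-9, Q), -1)))) = Add(Mul(Rational(-1, 7), z), Mul(Rational(1, 7), Q, Pow(Add(-9, Q), -1))))
k = Mul(Rational(2, 217), Pow(3731315, Rational(1, 2))) (k = Pow(Add(Mul(Rational(1, 7), Pow(Add(-9, -22), -1), Add(-22, Mul(-1, -6, Add(-9, -22)))), Mul(-1, -316)), Rational(1, 2)) = Pow(Add(Mul(Rational(1, 7), Pow(-31, -1), Add(-22, Mul(-1, -6, -31))), 316), Rational(1, 2)) = Pow(Add(Mul(Rational(1, 7), Rational(-1, 31), Add(-22, -186)), 316), Rational(1, 2)) = Pow(Add(Mul(Rational(1, 7), Rational(-1, 31), -208), 316), Rational(1, 2)) = Pow(Add(Rational(208, 217), 316), Rational(1, 2)) = Pow(Rational(68780, 217), Rational(1, 2)) = Mul(Rational(2, 217), Pow(3731315, Rational(1, 2))) ≈ 17.803)
Mul(-1, k) = Mul(-1, Mul(Rational(2, 217), Pow(3731315, Rational(1, 2)))) = Mul(Rational(-2, 217), Pow(3731315, Rational(1, 2)))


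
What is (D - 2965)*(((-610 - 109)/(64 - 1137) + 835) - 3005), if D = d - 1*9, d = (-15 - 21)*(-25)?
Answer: 4827631134/1073 ≈ 4.4992e+6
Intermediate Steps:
d = 900 (d = -36*(-25) = 900)
D = 891 (D = 900 - 1*9 = 900 - 9 = 891)
(D - 2965)*(((-610 - 109)/(64 - 1137) + 835) - 3005) = (891 - 2965)*(((-610 - 109)/(64 - 1137) + 835) - 3005) = -2074*((-719/(-1073) + 835) - 3005) = -2074*((-719*(-1/1073) + 835) - 3005) = -2074*((719/1073 + 835) - 3005) = -2074*(896674/1073 - 3005) = -2074*(-2327691/1073) = 4827631134/1073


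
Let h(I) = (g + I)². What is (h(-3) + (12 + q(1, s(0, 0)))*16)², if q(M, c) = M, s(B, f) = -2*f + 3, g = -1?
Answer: 50176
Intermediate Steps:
s(B, f) = 3 - 2*f
h(I) = (-1 + I)²
(h(-3) + (12 + q(1, s(0, 0)))*16)² = ((-1 - 3)² + (12 + 1)*16)² = ((-4)² + 13*16)² = (16 + 208)² = 224² = 50176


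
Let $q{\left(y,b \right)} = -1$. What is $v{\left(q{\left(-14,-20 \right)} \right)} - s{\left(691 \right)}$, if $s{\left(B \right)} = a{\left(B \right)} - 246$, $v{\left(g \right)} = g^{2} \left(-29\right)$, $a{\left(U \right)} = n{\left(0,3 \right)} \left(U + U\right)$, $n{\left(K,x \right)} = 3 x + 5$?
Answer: $-19131$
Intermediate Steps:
$n{\left(K,x \right)} = 5 + 3 x$
$a{\left(U \right)} = 28 U$ ($a{\left(U \right)} = \left(5 + 3 \cdot 3\right) \left(U + U\right) = \left(5 + 9\right) 2 U = 14 \cdot 2 U = 28 U$)
$v{\left(g \right)} = - 29 g^{2}$
$s{\left(B \right)} = -246 + 28 B$ ($s{\left(B \right)} = 28 B - 246 = -246 + 28 B$)
$v{\left(q{\left(-14,-20 \right)} \right)} - s{\left(691 \right)} = - 29 \left(-1\right)^{2} - \left(-246 + 28 \cdot 691\right) = \left(-29\right) 1 - \left(-246 + 19348\right) = -29 - 19102 = -19131$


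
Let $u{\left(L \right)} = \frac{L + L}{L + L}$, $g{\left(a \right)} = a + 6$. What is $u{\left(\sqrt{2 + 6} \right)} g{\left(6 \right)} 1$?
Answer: $12$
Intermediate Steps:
$g{\left(a \right)} = 6 + a$
$u{\left(L \right)} = 1$ ($u{\left(L \right)} = \frac{2 L}{2 L} = 2 L \frac{1}{2 L} = 1$)
$u{\left(\sqrt{2 + 6} \right)} g{\left(6 \right)} 1 = 1 \left(6 + 6\right) 1 = 1 \cdot 12 \cdot 1 = 12 \cdot 1 = 12$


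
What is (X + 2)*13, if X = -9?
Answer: -91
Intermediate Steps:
(X + 2)*13 = (-9 + 2)*13 = -7*13 = -91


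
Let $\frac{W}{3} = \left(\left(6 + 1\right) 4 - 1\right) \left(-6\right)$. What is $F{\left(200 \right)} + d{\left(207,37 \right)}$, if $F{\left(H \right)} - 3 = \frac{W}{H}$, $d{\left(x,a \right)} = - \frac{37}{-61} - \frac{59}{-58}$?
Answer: $\frac{388083}{176900} \approx 2.1938$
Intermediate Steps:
$W = -486$ ($W = 3 \left(\left(6 + 1\right) 4 - 1\right) \left(-6\right) = 3 \left(7 \cdot 4 - 1\right) \left(-6\right) = 3 \left(28 - 1\right) \left(-6\right) = 3 \cdot 27 \left(-6\right) = 3 \left(-162\right) = -486$)
$d{\left(x,a \right)} = \frac{5745}{3538}$ ($d{\left(x,a \right)} = \left(-37\right) \left(- \frac{1}{61}\right) - - \frac{59}{58} = \frac{37}{61} + \frac{59}{58} = \frac{5745}{3538}$)
$F{\left(H \right)} = 3 - \frac{486}{H}$
$F{\left(200 \right)} + d{\left(207,37 \right)} = \left(3 - \frac{486}{200}\right) + \frac{5745}{3538} = \left(3 - \frac{243}{100}\right) + \frac{5745}{3538} = \frac{57}{100} + \frac{5745}{3538} = \frac{388083}{176900}$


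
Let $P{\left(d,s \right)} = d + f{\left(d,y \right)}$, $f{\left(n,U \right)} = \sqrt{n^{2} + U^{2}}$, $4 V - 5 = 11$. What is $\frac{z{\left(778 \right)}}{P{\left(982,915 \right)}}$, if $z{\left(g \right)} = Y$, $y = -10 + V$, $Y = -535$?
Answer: $\frac{262685}{18} - \frac{535 \sqrt{241090}}{18} \approx -0.2724$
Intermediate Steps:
$V = 4$ ($V = \frac{5}{4} + \frac{1}{4} \cdot 11 = \frac{5}{4} + \frac{11}{4} = 4$)
$y = -6$ ($y = -10 + 4 = -6$)
$z{\left(g \right)} = -535$
$f{\left(n,U \right)} = \sqrt{U^{2} + n^{2}}$
$P{\left(d,s \right)} = d + \sqrt{36 + d^{2}}$ ($P{\left(d,s \right)} = d + \sqrt{\left(-6\right)^{2} + d^{2}} = d + \sqrt{36 + d^{2}}$)
$\frac{z{\left(778 \right)}}{P{\left(982,915 \right)}} = - \frac{535}{982 + \sqrt{36 + 982^{2}}} = - \frac{535}{982 + \sqrt{36 + 964324}} = - \frac{535}{982 + \sqrt{964360}} = - \frac{535}{982 + 2 \sqrt{241090}}$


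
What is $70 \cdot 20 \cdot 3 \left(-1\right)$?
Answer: $-4200$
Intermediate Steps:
$70 \cdot 20 \cdot 3 \left(-1\right) = 1400 \left(-3\right) = -4200$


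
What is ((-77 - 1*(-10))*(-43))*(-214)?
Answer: -616534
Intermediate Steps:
((-77 - 1*(-10))*(-43))*(-214) = ((-77 + 10)*(-43))*(-214) = -67*(-43)*(-214) = 2881*(-214) = -616534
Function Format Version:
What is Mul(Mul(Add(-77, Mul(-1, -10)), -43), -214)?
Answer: -616534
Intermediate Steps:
Mul(Mul(Add(-77, Mul(-1, -10)), -43), -214) = Mul(Mul(Add(-77, 10), -43), -214) = Mul(Mul(-67, -43), -214) = Mul(2881, -214) = -616534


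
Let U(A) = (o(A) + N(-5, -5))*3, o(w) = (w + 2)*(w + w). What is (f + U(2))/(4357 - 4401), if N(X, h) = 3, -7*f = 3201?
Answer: 1401/154 ≈ 9.0974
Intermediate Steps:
f = -3201/7 (f = -1/7*3201 = -3201/7 ≈ -457.29)
o(w) = 2*w*(2 + w) (o(w) = (2 + w)*(2*w) = 2*w*(2 + w))
U(A) = 9 + 6*A*(2 + A) (U(A) = (2*A*(2 + A) + 3)*3 = (3 + 2*A*(2 + A))*3 = 9 + 6*A*(2 + A))
(f + U(2))/(4357 - 4401) = (-3201/7 + (9 + 6*2*(2 + 2)))/(4357 - 4401) = (-3201/7 + (9 + 6*2*4))/(-44) = (-3201/7 + (9 + 48))*(-1/44) = (-3201/7 + 57)*(-1/44) = -2802/7*(-1/44) = 1401/154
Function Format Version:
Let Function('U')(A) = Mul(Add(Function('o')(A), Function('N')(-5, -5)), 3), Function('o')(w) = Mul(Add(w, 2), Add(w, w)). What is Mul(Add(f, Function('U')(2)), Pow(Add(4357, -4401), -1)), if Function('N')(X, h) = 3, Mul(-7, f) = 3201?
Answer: Rational(1401, 154) ≈ 9.0974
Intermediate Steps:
f = Rational(-3201, 7) (f = Mul(Rational(-1, 7), 3201) = Rational(-3201, 7) ≈ -457.29)
Function('o')(w) = Mul(2, w, Add(2, w)) (Function('o')(w) = Mul(Add(2, w), Mul(2, w)) = Mul(2, w, Add(2, w)))
Function('U')(A) = Add(9, Mul(6, A, Add(2, A))) (Function('U')(A) = Mul(Add(Mul(2, A, Add(2, A)), 3), 3) = Mul(Add(3, Mul(2, A, Add(2, A))), 3) = Add(9, Mul(6, A, Add(2, A))))
Mul(Add(f, Function('U')(2)), Pow(Add(4357, -4401), -1)) = Mul(Add(Rational(-3201, 7), Add(9, Mul(6, 2, Add(2, 2)))), Pow(Add(4357, -4401), -1)) = Mul(Add(Rational(-3201, 7), Add(9, Mul(6, 2, 4))), Pow(-44, -1)) = Mul(Add(Rational(-3201, 7), Add(9, 48)), Rational(-1, 44)) = Mul(Add(Rational(-3201, 7), 57), Rational(-1, 44)) = Mul(Rational(-2802, 7), Rational(-1, 44)) = Rational(1401, 154)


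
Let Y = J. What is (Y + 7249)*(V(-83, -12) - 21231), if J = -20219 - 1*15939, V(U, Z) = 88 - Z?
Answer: 610876079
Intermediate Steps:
J = -36158 (J = -20219 - 15939 = -36158)
Y = -36158
(Y + 7249)*(V(-83, -12) - 21231) = (-36158 + 7249)*((88 - 1*(-12)) - 21231) = -28909*((88 + 12) - 21231) = -28909*(100 - 21231) = -28909*(-21131) = 610876079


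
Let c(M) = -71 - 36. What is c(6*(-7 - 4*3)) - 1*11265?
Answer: -11372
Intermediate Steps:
c(M) = -107
c(6*(-7 - 4*3)) - 1*11265 = -107 - 1*11265 = -107 - 11265 = -11372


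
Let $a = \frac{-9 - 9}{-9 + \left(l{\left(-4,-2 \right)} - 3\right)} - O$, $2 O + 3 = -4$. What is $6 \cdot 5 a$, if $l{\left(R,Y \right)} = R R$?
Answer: $-30$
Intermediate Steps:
$O = - \frac{7}{2}$ ($O = - \frac{3}{2} + \frac{1}{2} \left(-4\right) = - \frac{3}{2} - 2 = - \frac{7}{2} \approx -3.5$)
$l{\left(R,Y \right)} = R^{2}$
$a = -1$ ($a = \frac{-9 - 9}{-9 + \left(\left(-4\right)^{2} - 3\right)} - - \frac{7}{2} = - \frac{18}{-9 + \left(16 - 3\right)} + \frac{7}{2} = - \frac{18}{-9 + 13} + \frac{7}{2} = - \frac{18}{4} + \frac{7}{2} = \left(-18\right) \frac{1}{4} + \frac{7}{2} = - \frac{9}{2} + \frac{7}{2} = -1$)
$6 \cdot 5 a = 6 \cdot 5 \left(-1\right) = 30 \left(-1\right) = -30$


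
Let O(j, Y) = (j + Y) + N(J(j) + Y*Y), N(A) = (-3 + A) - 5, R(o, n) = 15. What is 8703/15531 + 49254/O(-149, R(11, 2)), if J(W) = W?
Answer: -42466082/56947 ≈ -745.71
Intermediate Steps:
N(A) = -8 + A
O(j, Y) = -8 + Y + Y**2 + 2*j (O(j, Y) = (j + Y) + (-8 + (j + Y*Y)) = (Y + j) + (-8 + (j + Y**2)) = (Y + j) + (-8 + j + Y**2) = -8 + Y + Y**2 + 2*j)
8703/15531 + 49254/O(-149, R(11, 2)) = 8703/15531 + 49254/(-8 + 15 + 15**2 + 2*(-149)) = 8703*(1/15531) + 49254/(-8 + 15 + 225 - 298) = 2901/5177 + 49254/(-66) = 2901/5177 + 49254*(-1/66) = 2901/5177 - 8209/11 = -42466082/56947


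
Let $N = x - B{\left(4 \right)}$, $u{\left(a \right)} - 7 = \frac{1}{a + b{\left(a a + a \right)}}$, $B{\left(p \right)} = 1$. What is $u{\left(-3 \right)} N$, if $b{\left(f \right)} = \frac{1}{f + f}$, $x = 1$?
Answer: $0$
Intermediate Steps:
$b{\left(f \right)} = \frac{1}{2 f}$
$u{\left(a \right)} = 7 + \frac{1}{a + \frac{1}{2 \left(a + a^{2}\right)}}$ ($u{\left(a \right)} = 7 + \frac{1}{a + \frac{1}{2 \left(a a + a\right)}} = 7 + \frac{1}{a + \frac{1}{2 \left(a^{2} + a\right)}} = 7 + \frac{1}{a + \frac{1}{2 \left(a + a^{2}\right)}}$)
$N = 0$ ($N = 1 - 1 = 0$)
$u{\left(-3 \right)} N = \frac{7 + 2 \left(-3\right) \left(1 - 3\right) \left(1 + 7 \left(-3\right)\right)}{1 + 2 \left(-3\right)^{2} \left(1 - 3\right)} 0 = \frac{7 + 2 \left(-3\right) \left(-2\right) \left(1 - 21\right)}{1 + 2 \cdot 9 \left(-2\right)} 0 = \frac{7 + 2 \left(-3\right) \left(-2\right) \left(-20\right)}{1 - 36} \cdot 0 = \frac{7 - 240}{-35} \cdot 0 = \left(- \frac{1}{35}\right) \left(-233\right) 0 = \frac{233}{35} \cdot 0 = 0$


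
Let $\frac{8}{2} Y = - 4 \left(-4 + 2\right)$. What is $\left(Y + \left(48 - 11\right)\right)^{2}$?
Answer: $1521$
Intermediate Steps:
$Y = 2$ ($Y = \frac{\left(-4\right) \left(-4 + 2\right)}{4} = \frac{\left(-4\right) \left(-2\right)}{4} = \frac{1}{4} \cdot 8 = 2$)
$\left(Y + \left(48 - 11\right)\right)^{2} = \left(2 + \left(48 - 11\right)\right)^{2} = \left(2 + 37\right)^{2} = 39^{2} = 1521$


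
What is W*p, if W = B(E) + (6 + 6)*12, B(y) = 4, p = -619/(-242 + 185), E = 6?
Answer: 91612/57 ≈ 1607.2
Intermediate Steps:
p = 619/57 (p = -619/(-57) = -619*(-1/57) = 619/57 ≈ 10.860)
W = 148 (W = 4 + (6 + 6)*12 = 4 + 12*12 = 4 + 144 = 148)
W*p = 148*(619/57) = 91612/57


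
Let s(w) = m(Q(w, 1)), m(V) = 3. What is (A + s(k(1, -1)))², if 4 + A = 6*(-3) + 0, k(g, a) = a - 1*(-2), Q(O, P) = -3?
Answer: 361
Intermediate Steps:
k(g, a) = 2 + a (k(g, a) = a + 2 = 2 + a)
s(w) = 3
A = -22 (A = -4 + (6*(-3) + 0) = -4 + (-18 + 0) = -4 - 18 = -22)
(A + s(k(1, -1)))² = (-22 + 3)² = (-19)² = 361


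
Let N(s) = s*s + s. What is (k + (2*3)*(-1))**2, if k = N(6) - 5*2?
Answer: 676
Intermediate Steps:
N(s) = s + s**2 (N(s) = s**2 + s = s + s**2)
k = 32 (k = 6*(1 + 6) - 5*2 = 6*7 - 10 = 42 - 10 = 32)
(k + (2*3)*(-1))**2 = (32 + (2*3)*(-1))**2 = (32 + 6*(-1))**2 = (32 - 6)**2 = 26**2 = 676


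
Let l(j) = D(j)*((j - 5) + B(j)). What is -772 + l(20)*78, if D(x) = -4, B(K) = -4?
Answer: -4204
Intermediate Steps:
l(j) = 36 - 4*j (l(j) = -4*((j - 5) - 4) = -4*((-5 + j) - 4) = -4*(-9 + j) = 36 - 4*j)
-772 + l(20)*78 = -772 + (36 - 4*20)*78 = -772 + (36 - 80)*78 = -772 - 44*78 = -772 - 3432 = -4204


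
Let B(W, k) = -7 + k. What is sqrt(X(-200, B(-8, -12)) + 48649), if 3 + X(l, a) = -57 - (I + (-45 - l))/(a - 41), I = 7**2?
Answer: sqrt(1214810)/5 ≈ 220.44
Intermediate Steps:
I = 49
X(l, a) = -60 - (4 - l)/(-41 + a) (X(l, a) = -3 + (-57 - (49 + (-45 - l))/(a - 41)) = -3 + (-57 - (4 - l)/(-41 + a)) = -60 - (4 - l)/(-41 + a))
sqrt(X(-200, B(-8, -12)) + 48649) = sqrt((2456 - 200 - 60*(-7 - 12))/(-41 + (-7 - 12)) + 48649) = sqrt((2456 - 200 - 60*(-19))/(-41 - 19) + 48649) = sqrt((2456 - 200 + 1140)/(-60) + 48649) = sqrt(-1/60*3396 + 48649) = sqrt(-283/5 + 48649) = sqrt(242962/5) = sqrt(1214810)/5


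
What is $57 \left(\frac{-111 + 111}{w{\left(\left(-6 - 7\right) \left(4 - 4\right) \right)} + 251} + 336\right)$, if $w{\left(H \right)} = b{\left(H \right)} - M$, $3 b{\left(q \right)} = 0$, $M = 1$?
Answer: $19152$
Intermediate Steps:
$b{\left(q \right)} = 0$ ($b{\left(q \right)} = \frac{1}{3} \cdot 0 = 0$)
$w{\left(H \right)} = -1$ ($w{\left(H \right)} = 0 - 1 = -1$)
$57 \left(\frac{-111 + 111}{w{\left(\left(-6 - 7\right) \left(4 - 4\right) \right)} + 251} + 336\right) = 57 \left(\frac{-111 + 111}{-1 + 251} + 336\right) = 57 \left(\frac{0}{250} + 336\right) = 57 \left(0 \cdot \frac{1}{250} + 336\right) = 57 \left(0 + 336\right) = 57 \cdot 336 = 19152$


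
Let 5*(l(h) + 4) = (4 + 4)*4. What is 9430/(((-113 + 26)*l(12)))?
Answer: -23575/522 ≈ -45.163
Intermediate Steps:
l(h) = 12/5 (l(h) = -4 + ((4 + 4)*4)/5 = -4 + (8*4)/5 = -4 + (⅕)*32 = -4 + 32/5 = 12/5)
9430/(((-113 + 26)*l(12))) = 9430/(((-113 + 26)*(12/5))) = 9430/((-87*12/5)) = 9430/(-1044/5) = 9430*(-5/1044) = -23575/522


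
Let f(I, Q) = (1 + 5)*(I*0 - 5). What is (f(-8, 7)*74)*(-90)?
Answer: 199800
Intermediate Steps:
f(I, Q) = -30 (f(I, Q) = 6*(0 - 5) = 6*(-5) = -30)
(f(-8, 7)*74)*(-90) = -30*74*(-90) = -2220*(-90) = 199800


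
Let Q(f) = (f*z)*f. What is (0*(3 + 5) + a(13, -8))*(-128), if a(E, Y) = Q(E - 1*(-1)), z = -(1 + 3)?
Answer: 100352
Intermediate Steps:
z = -4 (z = -1*4 = -4)
Q(f) = -4*f² (Q(f) = (f*(-4))*f = (-4*f)*f = -4*f²)
a(E, Y) = -4*(1 + E)² (a(E, Y) = -4*(E - 1*(-1))² = -4*(E + 1)² = -4*(1 + E)²)
(0*(3 + 5) + a(13, -8))*(-128) = (0*(3 + 5) - 4*(1 + 13)²)*(-128) = (0*8 - 4*14²)*(-128) = (0 - 4*196)*(-128) = (0 - 784)*(-128) = -784*(-128) = 100352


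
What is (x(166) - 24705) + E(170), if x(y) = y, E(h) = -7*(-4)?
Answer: -24511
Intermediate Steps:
E(h) = 28
(x(166) - 24705) + E(170) = (166 - 24705) + 28 = -24539 + 28 = -24511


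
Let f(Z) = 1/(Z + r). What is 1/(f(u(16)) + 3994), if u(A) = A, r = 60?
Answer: 76/303545 ≈ 0.00025037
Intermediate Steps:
f(Z) = 1/(60 + Z) (f(Z) = 1/(Z + 60) = 1/(60 + Z))
1/(f(u(16)) + 3994) = 1/(1/(60 + 16) + 3994) = 1/(1/76 + 3994) = 1/(303545/76) = 76/303545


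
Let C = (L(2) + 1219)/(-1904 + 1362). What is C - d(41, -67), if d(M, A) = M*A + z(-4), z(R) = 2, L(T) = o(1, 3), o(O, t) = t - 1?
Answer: 1486569/542 ≈ 2742.7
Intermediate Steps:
o(O, t) = -1 + t
L(T) = 2 (L(T) = -1 + 3 = 2)
d(M, A) = 2 + A*M (d(M, A) = M*A + 2 = A*M + 2 = 2 + A*M)
C = -1221/542 (C = (2 + 1219)/(-1904 + 1362) = 1221/(-542) = 1221*(-1/542) = -1221/542 ≈ -2.2528)
C - d(41, -67) = -1221/542 - (2 - 67*41) = -1221/542 - (2 - 2747) = -1221/542 - 1*(-2745) = -1221/542 + 2745 = 1486569/542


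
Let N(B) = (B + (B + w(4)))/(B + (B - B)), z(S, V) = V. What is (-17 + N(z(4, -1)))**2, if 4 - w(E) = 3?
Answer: 256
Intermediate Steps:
w(E) = 1 (w(E) = 4 - 1*3 = 4 - 3 = 1)
N(B) = (1 + 2*B)/B (N(B) = (B + (B + 1))/(B + (B - B)) = (B + (1 + B))/(B + 0) = (1 + 2*B)/B)
(-17 + N(z(4, -1)))**2 = (-17 + (2 + 1/(-1)))**2 = (-17 + (2 - 1))**2 = (-17 + 1)**2 = (-16)**2 = 256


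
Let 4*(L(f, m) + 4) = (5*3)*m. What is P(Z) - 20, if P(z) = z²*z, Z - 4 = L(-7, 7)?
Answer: 1156345/64 ≈ 18068.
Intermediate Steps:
L(f, m) = -4 + 15*m/4 (L(f, m) = -4 + ((5*3)*m)/4 = -4 + (15*m)/4 = -4 + 15*m/4)
Z = 105/4 (Z = 4 + (-4 + (15/4)*7) = 4 + (-4 + 105/4) = 4 + 89/4 = 105/4 ≈ 26.250)
P(z) = z³
P(Z) - 20 = (105/4)³ - 20 = 1157625/64 - 20 = 1156345/64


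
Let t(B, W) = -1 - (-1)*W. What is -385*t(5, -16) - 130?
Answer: 6415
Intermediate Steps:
t(B, W) = -1 + W
-385*t(5, -16) - 130 = -385*(-1 - 16) - 130 = -385*(-17) - 130 = 6545 - 130 = 6415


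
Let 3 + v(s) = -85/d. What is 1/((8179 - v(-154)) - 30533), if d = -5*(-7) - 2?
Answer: -33/737498 ≈ -4.4746e-5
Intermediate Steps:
d = 33 (d = 35 - 2 = 33)
v(s) = -184/33 (v(s) = -3 - 85/33 = -184/33)
1/((8179 - v(-154)) - 30533) = 1/((8179 - 1*(-184/33)) - 30533) = 1/((8179 + 184/33) - 30533) = 1/(270091/33 - 30533) = 1/(-737498/33) = -33/737498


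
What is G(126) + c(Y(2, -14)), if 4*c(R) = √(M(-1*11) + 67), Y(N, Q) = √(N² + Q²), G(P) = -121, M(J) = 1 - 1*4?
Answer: -119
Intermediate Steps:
M(J) = -3 (M(J) = 1 - 4 = -3)
c(R) = 2 (c(R) = √(-3 + 67)/4 = √64/4 = (¼)*8 = 2)
G(126) + c(Y(2, -14)) = -121 + 2 = -119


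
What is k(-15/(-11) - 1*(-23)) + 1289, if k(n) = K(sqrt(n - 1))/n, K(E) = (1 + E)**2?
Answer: 1290 + sqrt(2827)/134 ≈ 1290.4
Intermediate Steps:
k(n) = (1 + sqrt(-1 + n))**2/n (k(n) = (1 + sqrt(n - 1))**2/n = (1 + sqrt(-1 + n))**2/n)
k(-15/(-11) - 1*(-23)) + 1289 = (1 + sqrt(-1 + (-15/(-11) - 1*(-23))))**2/(-15/(-11) - 1*(-23)) + 1289 = (1 + sqrt(-1 + (-15*(-1/11) + 23)))**2/(-15*(-1/11) + 23) + 1289 = (1 + sqrt(-1 + (15/11 + 23)))**2/(15/11 + 23) + 1289 = (1 + sqrt(-1 + 268/11))**2/(268/11) + 1289 = 11*(1 + sqrt(257/11))**2/268 + 1289 = 11*(1 + sqrt(2827)/11)**2/268 + 1289 = 1289 + 11*(1 + sqrt(2827)/11)**2/268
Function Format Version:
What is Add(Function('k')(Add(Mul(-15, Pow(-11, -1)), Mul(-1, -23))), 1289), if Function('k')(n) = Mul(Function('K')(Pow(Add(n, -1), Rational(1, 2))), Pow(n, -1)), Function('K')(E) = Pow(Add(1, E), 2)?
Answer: Add(1290, Mul(Rational(1, 134), Pow(2827, Rational(1, 2)))) ≈ 1290.4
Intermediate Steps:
Function('k')(n) = Mul(Pow(n, -1), Pow(Add(1, Pow(Add(-1, n), Rational(1, 2))), 2)) (Function('k')(n) = Mul(Pow(Add(1, Pow(Add(n, -1), Rational(1, 2))), 2), Pow(n, -1)) = Mul(Pow(Add(1, Pow(Add(-1, n), Rational(1, 2))), 2), Pow(n, -1)) = Mul(Pow(n, -1), Pow(Add(1, Pow(Add(-1, n), Rational(1, 2))), 2)))
Add(Function('k')(Add(Mul(-15, Pow(-11, -1)), Mul(-1, -23))), 1289) = Add(Mul(Pow(Add(Mul(-15, Pow(-11, -1)), Mul(-1, -23)), -1), Pow(Add(1, Pow(Add(-1, Add(Mul(-15, Pow(-11, -1)), Mul(-1, -23))), Rational(1, 2))), 2)), 1289) = Add(Mul(Pow(Add(Mul(-15, Rational(-1, 11)), 23), -1), Pow(Add(1, Pow(Add(-1, Add(Mul(-15, Rational(-1, 11)), 23)), Rational(1, 2))), 2)), 1289) = Add(Mul(Pow(Add(Rational(15, 11), 23), -1), Pow(Add(1, Pow(Add(-1, Add(Rational(15, 11), 23)), Rational(1, 2))), 2)), 1289) = Add(Mul(Pow(Rational(268, 11), -1), Pow(Add(1, Pow(Add(-1, Rational(268, 11)), Rational(1, 2))), 2)), 1289) = Add(Mul(Rational(11, 268), Pow(Add(1, Pow(Rational(257, 11), Rational(1, 2))), 2)), 1289) = Add(Mul(Rational(11, 268), Pow(Add(1, Mul(Rational(1, 11), Pow(2827, Rational(1, 2)))), 2)), 1289) = Add(1289, Mul(Rational(11, 268), Pow(Add(1, Mul(Rational(1, 11), Pow(2827, Rational(1, 2)))), 2)))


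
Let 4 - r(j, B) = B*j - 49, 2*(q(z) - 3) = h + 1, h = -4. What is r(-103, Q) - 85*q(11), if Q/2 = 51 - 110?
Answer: -24457/2 ≈ -12229.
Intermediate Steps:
Q = -118 (Q = 2*(51 - 110) = 2*(-59) = -118)
q(z) = 3/2 (q(z) = 3 + (-4 + 1)/2 = 3 + (½)*(-3) = 3 - 3/2 = 3/2)
r(j, B) = 53 - B*j (r(j, B) = 4 - (B*j - 49) = 4 - (-49 + B*j) = 4 + (49 - B*j) = 53 - B*j)
r(-103, Q) - 85*q(11) = (53 - 1*(-118)*(-103)) - 85*3/2 = (53 - 12154) - 255/2 = -12101 - 255/2 = -24457/2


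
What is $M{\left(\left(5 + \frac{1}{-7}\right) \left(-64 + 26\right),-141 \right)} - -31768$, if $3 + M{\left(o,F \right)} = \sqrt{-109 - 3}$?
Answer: $31765 + 4 i \sqrt{7} \approx 31765.0 + 10.583 i$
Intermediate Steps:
$M{\left(o,F \right)} = -3 + 4 i \sqrt{7}$ ($M{\left(o,F \right)} = -3 + \sqrt{-109 - 3} = -3 + \sqrt{-112} = -3 + 4 i \sqrt{7}$)
$M{\left(\left(5 + \frac{1}{-7}\right) \left(-64 + 26\right),-141 \right)} - -31768 = \left(-3 + 4 i \sqrt{7}\right) - -31768 = \left(-3 + 4 i \sqrt{7}\right) + 31768 = 31765 + 4 i \sqrt{7}$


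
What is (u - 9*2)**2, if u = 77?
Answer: 3481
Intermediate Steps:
(u - 9*2)**2 = (77 - 9*2)**2 = (77 - 18)**2 = 59**2 = 3481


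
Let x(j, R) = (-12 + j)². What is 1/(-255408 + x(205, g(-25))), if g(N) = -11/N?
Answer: -1/218159 ≈ -4.5838e-6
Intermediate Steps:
1/(-255408 + x(205, g(-25))) = 1/(-255408 + (-12 + 205)²) = 1/(-255408 + 193²) = 1/(-255408 + 37249) = 1/(-218159) = -1/218159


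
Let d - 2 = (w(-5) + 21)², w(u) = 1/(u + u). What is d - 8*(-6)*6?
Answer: 72681/100 ≈ 726.81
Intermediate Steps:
w(u) = 1/(2*u)
d = 43881/100 (d = 2 + ((½)/(-5) + 21)² = 2 + ((½)*(-⅕) + 21)² = 2 + (-⅒ + 21)² = 2 + (209/10)² = 2 + 43681/100 = 43881/100 ≈ 438.81)
d - 8*(-6)*6 = 43881/100 - 8*(-6)*6 = 43881/100 - (-48)*6 = 43881/100 - 1*(-288) = 43881/100 + 288 = 72681/100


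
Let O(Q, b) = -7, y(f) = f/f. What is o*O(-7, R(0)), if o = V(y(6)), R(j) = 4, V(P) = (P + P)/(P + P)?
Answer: -7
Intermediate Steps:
y(f) = 1
V(P) = 1 (V(P) = (2*P)/((2*P)) = (2*P)*(1/(2*P)) = 1)
o = 1
o*O(-7, R(0)) = 1*(-7) = -7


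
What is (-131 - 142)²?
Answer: 74529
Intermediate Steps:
(-131 - 142)² = (-273)² = 74529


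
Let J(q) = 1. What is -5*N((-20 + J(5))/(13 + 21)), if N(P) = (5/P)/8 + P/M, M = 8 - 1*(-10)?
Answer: 33415/5814 ≈ 5.7473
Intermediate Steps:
M = 18 (M = 8 + 10 = 18)
N(P) = P/18 + 5/(8*P) (N(P) = (5/P)/8 + P/18 = (5/P)*(1/8) + P*(1/18) = 5/(8*P) + P/18 = P/18 + 5/(8*P))
-5*N((-20 + J(5))/(13 + 21)) = -5*(((-20 + 1)/(13 + 21))/18 + 5/(8*(((-20 + 1)/(13 + 21))))) = -5*((-19/34)/18 + 5/(8*((-19/34)))) = -5*((-19*1/34)/18 + 5/(8*((-19*1/34)))) = -5*((1/18)*(-19/34) + 5/(8*(-19/34))) = -5*(-19/612 + (5/8)*(-34/19)) = -5*(-19/612 - 85/76) = -5*(-6683/5814) = 33415/5814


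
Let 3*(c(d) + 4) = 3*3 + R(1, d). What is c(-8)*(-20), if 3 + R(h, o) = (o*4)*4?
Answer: 2680/3 ≈ 893.33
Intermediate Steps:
R(h, o) = -3 + 16*o (R(h, o) = -3 + (o*4)*4 = -3 + (4*o)*4 = -3 + 16*o)
c(d) = -2 + 16*d/3 (c(d) = -4 + (3*3 + (-3 + 16*d))/3 = -4 + (9 + (-3 + 16*d))/3 = -4 + (6 + 16*d)/3 = -4 + (2 + 16*d/3) = -2 + 16*d/3)
c(-8)*(-20) = (-2 + (16/3)*(-8))*(-20) = (-2 - 128/3)*(-20) = -134/3*(-20) = 2680/3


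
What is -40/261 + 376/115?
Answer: 93536/30015 ≈ 3.1163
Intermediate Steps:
-40/261 + 376/115 = 93536/30015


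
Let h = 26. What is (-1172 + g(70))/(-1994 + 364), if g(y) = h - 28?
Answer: 587/815 ≈ 0.72025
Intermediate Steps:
g(y) = -2 (g(y) = 26 - 28 = -2)
(-1172 + g(70))/(-1994 + 364) = (-1172 - 2)/(-1994 + 364) = -1174/(-1630) = -1174*(-1/1630) = 587/815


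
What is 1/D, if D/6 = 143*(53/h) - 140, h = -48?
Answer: -8/14299 ≈ -0.00055948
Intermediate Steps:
D = -14299/8 (D = 6*(143*(53/(-48)) - 140) = 6*(143*(53*(-1/48)) - 140) = 6*(143*(-53/48) - 140) = 6*(-7579/48 - 140) = 6*(-14299/48) = -14299/8 ≈ -1787.4)
1/D = 1/(-14299/8) = -8/14299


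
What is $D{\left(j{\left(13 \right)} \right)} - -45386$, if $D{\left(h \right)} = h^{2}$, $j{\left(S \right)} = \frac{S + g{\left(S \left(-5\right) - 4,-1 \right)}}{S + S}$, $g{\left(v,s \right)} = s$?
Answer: $\frac{7670270}{169} \approx 45386.0$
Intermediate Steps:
$j{\left(S \right)} = \frac{-1 + S}{2 S}$ ($j{\left(S \right)} = \frac{S - 1}{S + S} = \frac{-1 + S}{2 S}$)
$D{\left(j{\left(13 \right)} \right)} - -45386 = \left(\frac{-1 + 13}{2 \cdot 13}\right)^{2} - -45386 = \left(\frac{1}{2} \cdot \frac{1}{13} \cdot 12\right)^{2} + 45386 = \left(\frac{6}{13}\right)^{2} + 45386 = \frac{36}{169} + 45386 = \frac{7670270}{169}$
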